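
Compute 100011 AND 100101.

AND: 1 only when both bits are 1
  100011
& 100101
--------
  100001
Decimal: 35 & 37 = 33



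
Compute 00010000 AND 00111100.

AND: 1 only when both bits are 1
  00010000
& 00111100
----------
  00010000
Decimal: 16 & 60 = 16



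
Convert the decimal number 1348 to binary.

Using repeated division by 2:
1348 ÷ 2 = 674 remainder 0
674 ÷ 2 = 337 remainder 0
337 ÷ 2 = 168 remainder 1
168 ÷ 2 = 84 remainder 0
84 ÷ 2 = 42 remainder 0
42 ÷ 2 = 21 remainder 0
21 ÷ 2 = 10 remainder 1
10 ÷ 2 = 5 remainder 0
5 ÷ 2 = 2 remainder 1
2 ÷ 2 = 1 remainder 0
1 ÷ 2 = 0 remainder 1
Reading remainders bottom to top: 10101000100



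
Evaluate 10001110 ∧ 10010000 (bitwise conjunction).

AND: 1 only when both bits are 1
  10001110
& 10010000
----------
  10000000
Decimal: 142 & 144 = 128



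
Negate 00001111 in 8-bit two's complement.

Original: 00001111
Step 1 - Invert all bits: 11110000
Step 2 - Add 1: 11110001
Verification: 00001111 + 11110001 = 100000000; discarding the end carry (carry out of the top bit) leaves the 8-bit value 00000000, as required for x + (-x)



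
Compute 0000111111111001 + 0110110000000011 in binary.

Add column by column from the right: bit + bit + carry-in; write the sum mod 2, carry 1 when the sum is 2 or 3.
carry:  0001100000000110
        0000111111111001
+       0110110000000011
------------------------
       00111101111111100
(the carry out of the leftmost column, 0, becomes the leading bit)
Decimal check:
  0000111111111001 = 2048 + 1024 + 512 + 256 + 128 + 64 + 32 + 16 + 8 + 1 = 4089
  0110110000000011 = 16384 + 8192 + 2048 + 1024 + 2 + 1 = 27651
  4089 + 27651 = 31740, and 00111101111111100 = 16384 + 8192 + 4096 + 2048 + 512 + 256 + 128 + 64 + 32 + 16 + 8 + 4 = 31740 ✓



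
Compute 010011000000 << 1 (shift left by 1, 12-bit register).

Original: 010011000000 (decimal 1216)
Shift left by 1 position
Append 1 zero on the right
Result: 100110000000 (decimal 2432)
Equivalent: 1216 << 1 = 1216 × 2^1 = 2432



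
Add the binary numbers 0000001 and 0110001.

Add column by column from the right: bit + bit + carry-in; write the sum mod 2, carry 1 when the sum is 2 or 3.
carry:  0000010
        0000001
+       0110001
---------------
       00110010
(the carry out of the leftmost column, 0, becomes the leading bit)
Decimal check:
  0000001 = 1
  0110001 = 32 + 16 + 1 = 49
  1 + 49 = 50, and 00110010 = 32 + 16 + 2 = 50 ✓



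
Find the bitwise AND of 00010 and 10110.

AND: 1 only when both bits are 1
  00010
& 10110
-------
  00010
Decimal: 2 & 22 = 2



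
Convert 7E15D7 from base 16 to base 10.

Expand by place value (powers of 16):
Digit values: E = 14, D = 13
7E15D7 = 7 × 16^5 + 14 × 16^4 + 1 × 16^3 + 5 × 16^2 + 13 × 16^1 + 7 × 16^0
= 7 × 1048576 + 14 × 65536 + 1 × 4096 + 5 × 256 + 13 × 16 + 7 × 1
= 7340032 + 917504 + 4096 + 1280 + 208 + 7
= 8263127



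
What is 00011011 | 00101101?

OR: 1 when either bit is 1
  00011011
| 00101101
----------
  00111111
Decimal: 27 | 45 = 63



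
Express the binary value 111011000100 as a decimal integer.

Sum of powers of 2 for each 1-bit:
2^2 + 2^6 + 2^7 + 2^9 + 2^10 + 2^11
= 4 + 64 + 128 + 512 + 1024 + 2048
= 3780



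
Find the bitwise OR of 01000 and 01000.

OR: 1 when either bit is 1
  01000
| 01000
-------
  01000
Decimal: 8 | 8 = 8



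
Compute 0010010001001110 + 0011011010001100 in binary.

Add column by column from the right: bit + bit + carry-in; write the sum mod 2, carry 1 when the sum is 2 or 3.
carry:  0100100000011000
        0010010001001110
+       0011011010001100
------------------------
       00101101011011010
(the carry out of the leftmost column, 0, becomes the leading bit)
Decimal check:
  0010010001001110 = 8192 + 1024 + 64 + 8 + 4 + 2 = 9294
  0011011010001100 = 8192 + 4096 + 1024 + 512 + 128 + 8 + 4 = 13964
  9294 + 13964 = 23258, and 00101101011011010 = 16384 + 4096 + 2048 + 512 + 128 + 64 + 16 + 8 + 2 = 23258 ✓



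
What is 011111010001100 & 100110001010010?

AND: 1 only when both bits are 1
  011111010001100
& 100110001010010
-----------------
  000110000000000
Decimal: 16012 & 19538 = 3072



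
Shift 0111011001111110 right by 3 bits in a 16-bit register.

Original: 0111011001111110 (decimal 30334)
Shift right by 3 positions
Drop the 3 low bits; fill with zeros on the left
Result: 0000111011001111 (decimal 3791)
Equivalent: 30334 >> 3 = 30334 ÷ 2^3 = 3791



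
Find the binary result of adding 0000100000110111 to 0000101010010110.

Add column by column from the right: bit + bit + carry-in; write the sum mod 2, carry 1 when the sum is 2 or 3.
carry:  0001000001101100
        0000100000110111
+       0000101010010110
------------------------
       00001001011001101
(the carry out of the leftmost column, 0, becomes the leading bit)
Decimal check:
  0000100000110111 = 2048 + 32 + 16 + 4 + 2 + 1 = 2103
  0000101010010110 = 2048 + 512 + 128 + 16 + 4 + 2 = 2710
  2103 + 2710 = 4813, and 00001001011001101 = 4096 + 512 + 128 + 64 + 8 + 4 + 1 = 4813 ✓



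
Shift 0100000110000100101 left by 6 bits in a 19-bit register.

Original: 0100000110000100101 (decimal 134181)
Shift left by 6 positions
Append 6 zeros on the right and drop the 6 high bits that overflow the 19-bit width
Result: 0110000100101000000 (decimal 198976)
Equivalent: 134181 << 6 = 134181 × 2^6 = 8587584, truncated to 19 bits = 198976



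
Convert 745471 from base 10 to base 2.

Using repeated division by 2:
745471 ÷ 2 = 372735 remainder 1
372735 ÷ 2 = 186367 remainder 1
186367 ÷ 2 = 93183 remainder 1
93183 ÷ 2 = 46591 remainder 1
46591 ÷ 2 = 23295 remainder 1
23295 ÷ 2 = 11647 remainder 1
11647 ÷ 2 = 5823 remainder 1
5823 ÷ 2 = 2911 remainder 1
2911 ÷ 2 = 1455 remainder 1
1455 ÷ 2 = 727 remainder 1
727 ÷ 2 = 363 remainder 1
363 ÷ 2 = 181 remainder 1
181 ÷ 2 = 90 remainder 1
90 ÷ 2 = 45 remainder 0
45 ÷ 2 = 22 remainder 1
22 ÷ 2 = 11 remainder 0
11 ÷ 2 = 5 remainder 1
5 ÷ 2 = 2 remainder 1
2 ÷ 2 = 1 remainder 0
1 ÷ 2 = 0 remainder 1
Reading remainders bottom to top: 10110101111111111111



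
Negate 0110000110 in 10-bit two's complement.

Original: 0110000110
Step 1 - Invert all bits: 1001111001
Step 2 - Add 1: 1001111010
Verification: 0110000110 + 1001111010 = 10000000000; discarding the end carry (carry out of the top bit) leaves the 10-bit value 0000000000, as required for x + (-x)



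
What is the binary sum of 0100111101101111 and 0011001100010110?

Add column by column from the right: bit + bit + carry-in; write the sum mod 2, carry 1 when the sum is 2 or 3.
carry:  1111111011111100
        0100111101101111
+       0011001100010110
------------------------
       01000001010000101
(the carry out of the leftmost column, 0, becomes the leading bit)
Decimal check:
  0100111101101111 = 16384 + 2048 + 1024 + 512 + 256 + 64 + 32 + 8 + 4 + 2 + 1 = 20335
  0011001100010110 = 8192 + 4096 + 512 + 256 + 16 + 4 + 2 = 13078
  20335 + 13078 = 33413, and 01000001010000101 = 32768 + 512 + 128 + 4 + 1 = 33413 ✓



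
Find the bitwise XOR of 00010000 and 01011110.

XOR: 1 when bits differ
  00010000
^ 01011110
----------
  01001110
Decimal: 16 ^ 94 = 78



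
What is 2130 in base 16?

Using repeated division by 16 (digits 10–15 are A–F):
2130 ÷ 16 = 133 remainder 2
133 ÷ 16 = 8 remainder 5
8 ÷ 16 = 0 remainder 8
Reading remainders bottom to top: 852



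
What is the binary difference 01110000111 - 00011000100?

Method 1 - Direct subtraction (column by column from the right: bit − bit − borrow-in; if negative, add 2 and borrow 1 from the next column):
borrow: 00110000000
        01110000111
-       00011000100
-------------------
        01011000011

Method 2 - Add two's complement:
Two's complement of 00011000100: invert → 11100111011, add 1 → 11100111100
  01110000111
+ 11100111100
-------------
 101011000011  (end carry out of the top bit = 1)
Discarding the end carry: 01011000011
Decimal check:
  01110000111 = 512 + 256 + 128 + 4 + 2 + 1 = 903
  00011000100 = 128 + 64 + 4 = 196
  903 - 196 = 707, and 01011000011 = 512 + 128 + 64 + 2 + 1 = 707 ✓



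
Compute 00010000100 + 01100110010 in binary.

Add column by column from the right: bit + bit + carry-in; write the sum mod 2, carry 1 when the sum is 2 or 3.
carry:  00000000000
        00010000100
+       01100110010
-------------------
       001110110110
(the carry out of the leftmost column, 0, becomes the leading bit)
Decimal check:
  00010000100 = 128 + 4 = 132
  01100110010 = 512 + 256 + 32 + 16 + 2 = 818
  132 + 818 = 950, and 001110110110 = 512 + 256 + 128 + 32 + 16 + 4 + 2 = 950 ✓



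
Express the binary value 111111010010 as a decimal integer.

Sum of powers of 2 for each 1-bit:
2^1 + 2^4 + 2^6 + 2^7 + 2^8 + 2^9 + 2^10 + 2^11
= 2 + 16 + 64 + 128 + 256 + 512 + 1024 + 2048
= 4050



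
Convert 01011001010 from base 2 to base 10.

Sum of powers of 2 for each 1-bit:
2^1 + 2^3 + 2^6 + 2^7 + 2^9
= 2 + 8 + 64 + 128 + 512
= 714



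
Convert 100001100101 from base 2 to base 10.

Sum of powers of 2 for each 1-bit:
2^0 + 2^2 + 2^5 + 2^6 + 2^11
= 1 + 4 + 32 + 64 + 2048
= 2149



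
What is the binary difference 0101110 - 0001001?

Method 1 - Direct subtraction (column by column from the right: bit − bit − borrow-in; if negative, add 2 and borrow 1 from the next column):
borrow: 0000010
        0101110
-       0001001
---------------
        0100101

Method 2 - Add two's complement:
Two's complement of 0001001: invert → 1110110, add 1 → 1110111
  0101110
+ 1110111
---------
 10100101  (end carry out of the top bit = 1)
Discarding the end carry: 0100101
Decimal check:
  0101110 = 32 + 8 + 4 + 2 = 46
  0001001 = 8 + 1 = 9
  46 - 9 = 37, and 0100101 = 32 + 4 + 1 = 37 ✓



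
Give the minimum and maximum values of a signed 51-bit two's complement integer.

For 51-bit two's complement:
Minimum: -2^50 = -1125899906842624
Maximum: 2^50 - 1 = 1125899906842623



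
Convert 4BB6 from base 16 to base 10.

Expand by place value (powers of 16):
Digit values: B = 11
4BB6 = 4 × 16^3 + 11 × 16^2 + 11 × 16^1 + 6 × 16^0
= 4 × 4096 + 11 × 256 + 11 × 16 + 6 × 1
= 16384 + 2816 + 176 + 6
= 19382



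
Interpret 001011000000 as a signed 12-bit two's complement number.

Binary: 001011000000
Sign bit: 0 (non-negative)
Read directly as an unsigned value:
001011000000 = 512 + 128 + 64 = 704
Value: 704



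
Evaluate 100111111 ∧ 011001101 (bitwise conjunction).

AND: 1 only when both bits are 1
  100111111
& 011001101
-----------
  000001101
Decimal: 319 & 205 = 13



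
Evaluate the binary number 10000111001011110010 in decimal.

Sum of powers of 2 for each 1-bit:
2^1 + 2^4 + 2^5 + 2^6 + 2^7 + 2^9 + 2^12 + 2^13 + 2^14 + 2^19
= 2 + 16 + 32 + 64 + 128 + 512 + 4096 + 8192 + 16384 + 524288
= 553714



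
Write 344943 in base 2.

Using repeated division by 2:
344943 ÷ 2 = 172471 remainder 1
172471 ÷ 2 = 86235 remainder 1
86235 ÷ 2 = 43117 remainder 1
43117 ÷ 2 = 21558 remainder 1
21558 ÷ 2 = 10779 remainder 0
10779 ÷ 2 = 5389 remainder 1
5389 ÷ 2 = 2694 remainder 1
2694 ÷ 2 = 1347 remainder 0
1347 ÷ 2 = 673 remainder 1
673 ÷ 2 = 336 remainder 1
336 ÷ 2 = 168 remainder 0
168 ÷ 2 = 84 remainder 0
84 ÷ 2 = 42 remainder 0
42 ÷ 2 = 21 remainder 0
21 ÷ 2 = 10 remainder 1
10 ÷ 2 = 5 remainder 0
5 ÷ 2 = 2 remainder 1
2 ÷ 2 = 1 remainder 0
1 ÷ 2 = 0 remainder 1
Reading remainders bottom to top: 1010100001101101111



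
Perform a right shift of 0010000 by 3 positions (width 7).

Original: 0010000 (decimal 16)
Shift right by 3 positions
Drop the 3 low bits; fill with zeros on the left
Result: 0000010 (decimal 2)
Equivalent: 16 >> 3 = 16 ÷ 2^3 = 2



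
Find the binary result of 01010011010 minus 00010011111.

Method 1 - Direct subtraction (column by column from the right: bit − bit − borrow-in; if negative, add 2 and borrow 1 from the next column):
borrow: 01111111110
        01010011010
-       00010011111
-------------------
        00111111011

Method 2 - Add two's complement:
Two's complement of 00010011111: invert → 11101100000, add 1 → 11101100001
  01010011010
+ 11101100001
-------------
 100111111011  (end carry out of the top bit = 1)
Discarding the end carry: 00111111011
Decimal check:
  01010011010 = 512 + 128 + 16 + 8 + 2 = 666
  00010011111 = 128 + 16 + 8 + 4 + 2 + 1 = 159
  666 - 159 = 507, and 00111111011 = 256 + 128 + 64 + 32 + 16 + 8 + 2 + 1 = 507 ✓



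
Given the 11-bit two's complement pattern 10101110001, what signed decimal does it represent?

Binary: 10101110001
Sign bit: 1 (negative)
Invert: 01010001110
Add 1:  01010001111
Magnitude: 01010001111 = 512 + 128 + 8 + 4 + 2 + 1 = 655
Value: -655



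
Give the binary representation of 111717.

Using repeated division by 2:
111717 ÷ 2 = 55858 remainder 1
55858 ÷ 2 = 27929 remainder 0
27929 ÷ 2 = 13964 remainder 1
13964 ÷ 2 = 6982 remainder 0
6982 ÷ 2 = 3491 remainder 0
3491 ÷ 2 = 1745 remainder 1
1745 ÷ 2 = 872 remainder 1
872 ÷ 2 = 436 remainder 0
436 ÷ 2 = 218 remainder 0
218 ÷ 2 = 109 remainder 0
109 ÷ 2 = 54 remainder 1
54 ÷ 2 = 27 remainder 0
27 ÷ 2 = 13 remainder 1
13 ÷ 2 = 6 remainder 1
6 ÷ 2 = 3 remainder 0
3 ÷ 2 = 1 remainder 1
1 ÷ 2 = 0 remainder 1
Reading remainders bottom to top: 11011010001100101



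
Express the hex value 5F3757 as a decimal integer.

Expand by place value (powers of 16):
Digit values: F = 15
5F3757 = 5 × 16^5 + 15 × 16^4 + 3 × 16^3 + 7 × 16^2 + 5 × 16^1 + 7 × 16^0
= 5 × 1048576 + 15 × 65536 + 3 × 4096 + 7 × 256 + 5 × 16 + 7 × 1
= 5242880 + 983040 + 12288 + 1792 + 80 + 7
= 6240087



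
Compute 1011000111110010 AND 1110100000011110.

AND: 1 only when both bits are 1
  1011000111110010
& 1110100000011110
------------------
  1010000000010010
Decimal: 45554 & 59422 = 40978



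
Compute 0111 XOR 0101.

XOR: 1 when bits differ
  0111
^ 0101
------
  0010
Decimal: 7 ^ 5 = 2



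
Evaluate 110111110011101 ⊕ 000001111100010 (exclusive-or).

XOR: 1 when bits differ
  110111110011101
^ 000001111100010
-----------------
  110110001111111
Decimal: 28573 ^ 994 = 27775



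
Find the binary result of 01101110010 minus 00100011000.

Method 1 - Direct subtraction (column by column from the right: bit − bit − borrow-in; if negative, add 2 and borrow 1 from the next column):
borrow: 00000110000
        01101110010
-       00100011000
-------------------
        01001011010

Method 2 - Add two's complement:
Two's complement of 00100011000: invert → 11011100111, add 1 → 11011101000
  01101110010
+ 11011101000
-------------
 101001011010  (end carry out of the top bit = 1)
Discarding the end carry: 01001011010
Decimal check:
  01101110010 = 512 + 256 + 64 + 32 + 16 + 2 = 882
  00100011000 = 256 + 16 + 8 = 280
  882 - 280 = 602, and 01001011010 = 512 + 64 + 16 + 8 + 2 = 602 ✓



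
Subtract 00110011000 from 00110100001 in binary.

Method 1 - Direct subtraction (column by column from the right: bit − bit − borrow-in; if negative, add 2 and borrow 1 from the next column):
borrow: 00000110000
        00110100001
-       00110011000
-------------------
        00000001001

Method 2 - Add two's complement:
Two's complement of 00110011000: invert → 11001100111, add 1 → 11001101000
  00110100001
+ 11001101000
-------------
 100000001001  (end carry out of the top bit = 1)
Discarding the end carry: 00000001001
Decimal check:
  00110100001 = 256 + 128 + 32 + 1 = 417
  00110011000 = 256 + 128 + 16 + 8 = 408
  417 - 408 = 9, and 00000001001 = 8 + 1 = 9 ✓



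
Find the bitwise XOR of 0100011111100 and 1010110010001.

XOR: 1 when bits differ
  0100011111100
^ 1010110010001
---------------
  1110101101101
Decimal: 2300 ^ 5521 = 7533



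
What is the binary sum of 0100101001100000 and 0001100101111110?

Add column by column from the right: bit + bit + carry-in; write the sum mod 2, carry 1 when the sum is 2 or 3.
carry:  0011000011000000
        0100101001100000
+       0001100101111110
------------------------
       00110001111011110
(the carry out of the leftmost column, 0, becomes the leading bit)
Decimal check:
  0100101001100000 = 16384 + 2048 + 512 + 64 + 32 = 19040
  0001100101111110 = 4096 + 2048 + 256 + 64 + 32 + 16 + 8 + 4 + 2 = 6526
  19040 + 6526 = 25566, and 00110001111011110 = 16384 + 8192 + 512 + 256 + 128 + 64 + 16 + 8 + 4 + 2 = 25566 ✓



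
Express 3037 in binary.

Using repeated division by 2:
3037 ÷ 2 = 1518 remainder 1
1518 ÷ 2 = 759 remainder 0
759 ÷ 2 = 379 remainder 1
379 ÷ 2 = 189 remainder 1
189 ÷ 2 = 94 remainder 1
94 ÷ 2 = 47 remainder 0
47 ÷ 2 = 23 remainder 1
23 ÷ 2 = 11 remainder 1
11 ÷ 2 = 5 remainder 1
5 ÷ 2 = 2 remainder 1
2 ÷ 2 = 1 remainder 0
1 ÷ 2 = 0 remainder 1
Reading remainders bottom to top: 101111011101



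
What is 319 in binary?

Using repeated division by 2:
319 ÷ 2 = 159 remainder 1
159 ÷ 2 = 79 remainder 1
79 ÷ 2 = 39 remainder 1
39 ÷ 2 = 19 remainder 1
19 ÷ 2 = 9 remainder 1
9 ÷ 2 = 4 remainder 1
4 ÷ 2 = 2 remainder 0
2 ÷ 2 = 1 remainder 0
1 ÷ 2 = 0 remainder 1
Reading remainders bottom to top: 100111111



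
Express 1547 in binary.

Using repeated division by 2:
1547 ÷ 2 = 773 remainder 1
773 ÷ 2 = 386 remainder 1
386 ÷ 2 = 193 remainder 0
193 ÷ 2 = 96 remainder 1
96 ÷ 2 = 48 remainder 0
48 ÷ 2 = 24 remainder 0
24 ÷ 2 = 12 remainder 0
12 ÷ 2 = 6 remainder 0
6 ÷ 2 = 3 remainder 0
3 ÷ 2 = 1 remainder 1
1 ÷ 2 = 0 remainder 1
Reading remainders bottom to top: 11000001011



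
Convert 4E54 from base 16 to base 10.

Expand by place value (powers of 16):
Digit values: E = 14
4E54 = 4 × 16^3 + 14 × 16^2 + 5 × 16^1 + 4 × 16^0
= 4 × 4096 + 14 × 256 + 5 × 16 + 4 × 1
= 16384 + 3584 + 80 + 4
= 20052



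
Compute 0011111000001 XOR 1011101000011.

XOR: 1 when bits differ
  0011111000001
^ 1011101000011
---------------
  1000010000010
Decimal: 1985 ^ 5955 = 4226



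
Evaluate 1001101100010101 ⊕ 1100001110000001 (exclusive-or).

XOR: 1 when bits differ
  1001101100010101
^ 1100001110000001
------------------
  0101100010010100
Decimal: 39701 ^ 50049 = 22676



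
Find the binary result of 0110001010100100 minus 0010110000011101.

Method 1 - Direct subtraction (column by column from the right: bit − bit − borrow-in; if negative, add 2 and borrow 1 from the next column):
borrow: 0111100000111110
        0110001010100100
-       0010110000011101
------------------------
        0011011010000111

Method 2 - Add two's complement:
Two's complement of 0010110000011101: invert → 1101001111100010, add 1 → 1101001111100011
  0110001010100100
+ 1101001111100011
------------------
 10011011010000111  (end carry out of the top bit = 1)
Discarding the end carry: 0011011010000111
Decimal check:
  0110001010100100 = 16384 + 8192 + 512 + 128 + 32 + 4 = 25252
  0010110000011101 = 8192 + 2048 + 1024 + 16 + 8 + 4 + 1 = 11293
  25252 - 11293 = 13959, and 0011011010000111 = 8192 + 4096 + 1024 + 512 + 128 + 4 + 2 + 1 = 13959 ✓



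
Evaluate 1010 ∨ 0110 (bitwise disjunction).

OR: 1 when either bit is 1
  1010
| 0110
------
  1110
Decimal: 10 | 6 = 14



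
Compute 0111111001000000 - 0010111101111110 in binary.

Method 1 - Direct subtraction (column by column from the right: bit − bit − borrow-in; if negative, add 2 and borrow 1 from the next column):
borrow: 0001111111111100
        0111111001000000
-       0010111101111110
------------------------
        0100111011000010

Method 2 - Add two's complement:
Two's complement of 0010111101111110: invert → 1101000010000001, add 1 → 1101000010000010
  0111111001000000
+ 1101000010000010
------------------
 10100111011000010  (end carry out of the top bit = 1)
Discarding the end carry: 0100111011000010
Decimal check:
  0111111001000000 = 16384 + 8192 + 4096 + 2048 + 1024 + 512 + 64 = 32320
  0010111101111110 = 8192 + 2048 + 1024 + 512 + 256 + 64 + 32 + 16 + 8 + 4 + 2 = 12158
  32320 - 12158 = 20162, and 0100111011000010 = 16384 + 2048 + 1024 + 512 + 128 + 64 + 2 = 20162 ✓



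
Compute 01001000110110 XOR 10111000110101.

XOR: 1 when bits differ
  01001000110110
^ 10111000110101
----------------
  11110000000011
Decimal: 4662 ^ 11829 = 15363



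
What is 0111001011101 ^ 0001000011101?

XOR: 1 when bits differ
  0111001011101
^ 0001000011101
---------------
  0110001000000
Decimal: 3677 ^ 541 = 3136



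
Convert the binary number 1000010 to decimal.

Sum of powers of 2 for each 1-bit:
2^1 + 2^6
= 2 + 64
= 66



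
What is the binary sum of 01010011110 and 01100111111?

Add column by column from the right: bit + bit + carry-in; write the sum mod 2, carry 1 when the sum is 2 or 3.
carry:  10001111100
        01010011110
+       01100111111
-------------------
       010111011101
(the carry out of the leftmost column, 0, becomes the leading bit)
Decimal check:
  01010011110 = 512 + 128 + 16 + 8 + 4 + 2 = 670
  01100111111 = 512 + 256 + 32 + 16 + 8 + 4 + 2 + 1 = 831
  670 + 831 = 1501, and 010111011101 = 1024 + 256 + 128 + 64 + 16 + 8 + 4 + 1 = 1501 ✓



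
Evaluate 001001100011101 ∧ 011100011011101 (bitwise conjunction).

AND: 1 only when both bits are 1
  001001100011101
& 011100011011101
-----------------
  001000000011101
Decimal: 4893 & 14557 = 4125



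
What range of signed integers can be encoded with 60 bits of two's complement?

For 60-bit two's complement:
Minimum: -2^59 = -576460752303423488
Maximum: 2^59 - 1 = 576460752303423487



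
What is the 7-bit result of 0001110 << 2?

Original: 0001110 (decimal 14)
Shift left by 2 positions
Append 2 zeros on the right
Result: 0111000 (decimal 56)
Equivalent: 14 << 2 = 14 × 2^2 = 56



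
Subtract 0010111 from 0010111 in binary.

Method 1 - Direct subtraction (column by column from the right: bit − bit − borrow-in; if negative, add 2 and borrow 1 from the next column):
borrow: 0000000
        0010111
-       0010111
---------------
        0000000

Method 2 - Add two's complement:
Two's complement of 0010111: invert → 1101000, add 1 → 1101001
  0010111
+ 1101001
---------
 10000000  (end carry out of the top bit = 1)
Discarding the end carry: 0000000
Decimal check:
  0010111 = 16 + 4 + 2 + 1 = 23
  0010111 = 16 + 4 + 2 + 1 = 23
  23 - 23 = 0, and 0000000 = 0 ✓



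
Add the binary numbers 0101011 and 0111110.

Add column by column from the right: bit + bit + carry-in; write the sum mod 2, carry 1 when the sum is 2 or 3.
carry:  1111100
        0101011
+       0111110
---------------
       01101001
(the carry out of the leftmost column, 0, becomes the leading bit)
Decimal check:
  0101011 = 32 + 8 + 2 + 1 = 43
  0111110 = 32 + 16 + 8 + 4 + 2 = 62
  43 + 62 = 105, and 01101001 = 64 + 32 + 8 + 1 = 105 ✓



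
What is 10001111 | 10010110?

OR: 1 when either bit is 1
  10001111
| 10010110
----------
  10011111
Decimal: 143 | 150 = 159



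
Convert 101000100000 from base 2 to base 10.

Sum of powers of 2 for each 1-bit:
2^5 + 2^9 + 2^11
= 32 + 512 + 2048
= 2592



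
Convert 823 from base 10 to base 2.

Using repeated division by 2:
823 ÷ 2 = 411 remainder 1
411 ÷ 2 = 205 remainder 1
205 ÷ 2 = 102 remainder 1
102 ÷ 2 = 51 remainder 0
51 ÷ 2 = 25 remainder 1
25 ÷ 2 = 12 remainder 1
12 ÷ 2 = 6 remainder 0
6 ÷ 2 = 3 remainder 0
3 ÷ 2 = 1 remainder 1
1 ÷ 2 = 0 remainder 1
Reading remainders bottom to top: 1100110111



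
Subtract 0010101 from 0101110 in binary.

Method 1 - Direct subtraction (column by column from the right: bit − bit − borrow-in; if negative, add 2 and borrow 1 from the next column):
borrow: 0100010
        0101110
-       0010101
---------------
        0011001

Method 2 - Add two's complement:
Two's complement of 0010101: invert → 1101010, add 1 → 1101011
  0101110
+ 1101011
---------
 10011001  (end carry out of the top bit = 1)
Discarding the end carry: 0011001
Decimal check:
  0101110 = 32 + 8 + 4 + 2 = 46
  0010101 = 16 + 4 + 1 = 21
  46 - 21 = 25, and 0011001 = 16 + 8 + 1 = 25 ✓



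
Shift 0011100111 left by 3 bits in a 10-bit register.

Original: 0011100111 (decimal 231)
Shift left by 3 positions
Append 3 zeros on the right and drop the 3 high bits that overflow the 10-bit width
Result: 1100111000 (decimal 824)
Equivalent: 231 << 3 = 231 × 2^3 = 1848, truncated to 10 bits = 824



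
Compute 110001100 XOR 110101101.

XOR: 1 when bits differ
  110001100
^ 110101101
-----------
  000100001
Decimal: 396 ^ 429 = 33



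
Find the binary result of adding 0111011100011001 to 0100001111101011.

Add column by column from the right: bit + bit + carry-in; write the sum mod 2, carry 1 when the sum is 2 or 3.
carry:  1000111111110110
        0111011100011001
+       0100001111101011
------------------------
       01011101100000100
(the carry out of the leftmost column, 0, becomes the leading bit)
Decimal check:
  0111011100011001 = 16384 + 8192 + 4096 + 1024 + 512 + 256 + 16 + 8 + 1 = 30489
  0100001111101011 = 16384 + 512 + 256 + 128 + 64 + 32 + 8 + 2 + 1 = 17387
  30489 + 17387 = 47876, and 01011101100000100 = 32768 + 8192 + 4096 + 2048 + 512 + 256 + 4 = 47876 ✓



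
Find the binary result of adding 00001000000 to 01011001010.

Add column by column from the right: bit + bit + carry-in; write the sum mod 2, carry 1 when the sum is 2 or 3.
carry:  00110000000
        00001000000
+       01011001010
-------------------
       001100001010
(the carry out of the leftmost column, 0, becomes the leading bit)
Decimal check:
  00001000000 = 64
  01011001010 = 512 + 128 + 64 + 8 + 2 = 714
  64 + 714 = 778, and 001100001010 = 512 + 256 + 8 + 2 = 778 ✓



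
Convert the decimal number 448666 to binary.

Using repeated division by 2:
448666 ÷ 2 = 224333 remainder 0
224333 ÷ 2 = 112166 remainder 1
112166 ÷ 2 = 56083 remainder 0
56083 ÷ 2 = 28041 remainder 1
28041 ÷ 2 = 14020 remainder 1
14020 ÷ 2 = 7010 remainder 0
7010 ÷ 2 = 3505 remainder 0
3505 ÷ 2 = 1752 remainder 1
1752 ÷ 2 = 876 remainder 0
876 ÷ 2 = 438 remainder 0
438 ÷ 2 = 219 remainder 0
219 ÷ 2 = 109 remainder 1
109 ÷ 2 = 54 remainder 1
54 ÷ 2 = 27 remainder 0
27 ÷ 2 = 13 remainder 1
13 ÷ 2 = 6 remainder 1
6 ÷ 2 = 3 remainder 0
3 ÷ 2 = 1 remainder 1
1 ÷ 2 = 0 remainder 1
Reading remainders bottom to top: 1101101100010011010



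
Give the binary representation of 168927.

Using repeated division by 2:
168927 ÷ 2 = 84463 remainder 1
84463 ÷ 2 = 42231 remainder 1
42231 ÷ 2 = 21115 remainder 1
21115 ÷ 2 = 10557 remainder 1
10557 ÷ 2 = 5278 remainder 1
5278 ÷ 2 = 2639 remainder 0
2639 ÷ 2 = 1319 remainder 1
1319 ÷ 2 = 659 remainder 1
659 ÷ 2 = 329 remainder 1
329 ÷ 2 = 164 remainder 1
164 ÷ 2 = 82 remainder 0
82 ÷ 2 = 41 remainder 0
41 ÷ 2 = 20 remainder 1
20 ÷ 2 = 10 remainder 0
10 ÷ 2 = 5 remainder 0
5 ÷ 2 = 2 remainder 1
2 ÷ 2 = 1 remainder 0
1 ÷ 2 = 0 remainder 1
Reading remainders bottom to top: 101001001111011111



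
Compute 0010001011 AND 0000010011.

AND: 1 only when both bits are 1
  0010001011
& 0000010011
------------
  0000000011
Decimal: 139 & 19 = 3



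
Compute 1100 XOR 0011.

XOR: 1 when bits differ
  1100
^ 0011
------
  1111
Decimal: 12 ^ 3 = 15



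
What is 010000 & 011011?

AND: 1 only when both bits are 1
  010000
& 011011
--------
  010000
Decimal: 16 & 27 = 16



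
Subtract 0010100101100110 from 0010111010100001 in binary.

Method 1 - Direct subtraction (column by column from the right: bit − bit − borrow-in; if negative, add 2 and borrow 1 from the next column):
borrow: 0000001011111100
        0010111010100001
-       0010100101100110
------------------------
        0000010100111011

Method 2 - Add two's complement:
Two's complement of 0010100101100110: invert → 1101011010011001, add 1 → 1101011010011010
  0010111010100001
+ 1101011010011010
------------------
 10000010100111011  (end carry out of the top bit = 1)
Discarding the end carry: 0000010100111011
Decimal check:
  0010111010100001 = 8192 + 2048 + 1024 + 512 + 128 + 32 + 1 = 11937
  0010100101100110 = 8192 + 2048 + 256 + 64 + 32 + 4 + 2 = 10598
  11937 - 10598 = 1339, and 0000010100111011 = 1024 + 256 + 32 + 16 + 8 + 2 + 1 = 1339 ✓



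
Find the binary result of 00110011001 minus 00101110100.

Method 1 - Direct subtraction (column by column from the right: bit − bit − borrow-in; if negative, add 2 and borrow 1 from the next column):
borrow: 00011001000
        00110011001
-       00101110100
-------------------
        00000100101

Method 2 - Add two's complement:
Two's complement of 00101110100: invert → 11010001011, add 1 → 11010001100
  00110011001
+ 11010001100
-------------
 100000100101  (end carry out of the top bit = 1)
Discarding the end carry: 00000100101
Decimal check:
  00110011001 = 256 + 128 + 16 + 8 + 1 = 409
  00101110100 = 256 + 64 + 32 + 16 + 4 = 372
  409 - 372 = 37, and 00000100101 = 32 + 4 + 1 = 37 ✓



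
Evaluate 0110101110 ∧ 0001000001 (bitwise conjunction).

AND: 1 only when both bits are 1
  0110101110
& 0001000001
------------
  0000000000
Decimal: 430 & 65 = 0



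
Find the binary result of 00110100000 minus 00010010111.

Method 1 - Direct subtraction (column by column from the right: bit − bit − borrow-in; if negative, add 2 and borrow 1 from the next column):
borrow: 00000111110
        00110100000
-       00010010111
-------------------
        00100001001

Method 2 - Add two's complement:
Two's complement of 00010010111: invert → 11101101000, add 1 → 11101101001
  00110100000
+ 11101101001
-------------
 100100001001  (end carry out of the top bit = 1)
Discarding the end carry: 00100001001
Decimal check:
  00110100000 = 256 + 128 + 32 = 416
  00010010111 = 128 + 16 + 4 + 2 + 1 = 151
  416 - 151 = 265, and 00100001001 = 256 + 8 + 1 = 265 ✓



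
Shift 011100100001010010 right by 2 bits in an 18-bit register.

Original: 011100100001010010 (decimal 116818)
Shift right by 2 positions
Drop the 2 low bits; fill with zeros on the left
Result: 000111001000010100 (decimal 29204)
Equivalent: 116818 >> 2 = 116818 ÷ 2^2 = 29204



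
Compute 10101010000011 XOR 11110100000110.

XOR: 1 when bits differ
  10101010000011
^ 11110100000110
----------------
  01011110000101
Decimal: 10883 ^ 15622 = 6021



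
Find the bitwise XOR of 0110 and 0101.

XOR: 1 when bits differ
  0110
^ 0101
------
  0011
Decimal: 6 ^ 5 = 3



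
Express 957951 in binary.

Using repeated division by 2:
957951 ÷ 2 = 478975 remainder 1
478975 ÷ 2 = 239487 remainder 1
239487 ÷ 2 = 119743 remainder 1
119743 ÷ 2 = 59871 remainder 1
59871 ÷ 2 = 29935 remainder 1
29935 ÷ 2 = 14967 remainder 1
14967 ÷ 2 = 7483 remainder 1
7483 ÷ 2 = 3741 remainder 1
3741 ÷ 2 = 1870 remainder 1
1870 ÷ 2 = 935 remainder 0
935 ÷ 2 = 467 remainder 1
467 ÷ 2 = 233 remainder 1
233 ÷ 2 = 116 remainder 1
116 ÷ 2 = 58 remainder 0
58 ÷ 2 = 29 remainder 0
29 ÷ 2 = 14 remainder 1
14 ÷ 2 = 7 remainder 0
7 ÷ 2 = 3 remainder 1
3 ÷ 2 = 1 remainder 1
1 ÷ 2 = 0 remainder 1
Reading remainders bottom to top: 11101001110111111111



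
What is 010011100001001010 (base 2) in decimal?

Sum of powers of 2 for each 1-bit:
2^1 + 2^3 + 2^6 + 2^11 + 2^12 + 2^13 + 2^16
= 2 + 8 + 64 + 2048 + 4096 + 8192 + 65536
= 79946



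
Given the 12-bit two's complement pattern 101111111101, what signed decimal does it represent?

Binary: 101111111101
Sign bit: 1 (negative)
Invert: 010000000010
Add 1:  010000000011
Magnitude: 010000000011 = 1024 + 2 + 1 = 1027
Value: -1027



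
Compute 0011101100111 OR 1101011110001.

OR: 1 when either bit is 1
  0011101100111
| 1101011110001
---------------
  1111111110111
Decimal: 1895 | 6897 = 8183



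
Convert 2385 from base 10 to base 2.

Using repeated division by 2:
2385 ÷ 2 = 1192 remainder 1
1192 ÷ 2 = 596 remainder 0
596 ÷ 2 = 298 remainder 0
298 ÷ 2 = 149 remainder 0
149 ÷ 2 = 74 remainder 1
74 ÷ 2 = 37 remainder 0
37 ÷ 2 = 18 remainder 1
18 ÷ 2 = 9 remainder 0
9 ÷ 2 = 4 remainder 1
4 ÷ 2 = 2 remainder 0
2 ÷ 2 = 1 remainder 0
1 ÷ 2 = 0 remainder 1
Reading remainders bottom to top: 100101010001



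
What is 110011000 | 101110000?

OR: 1 when either bit is 1
  110011000
| 101110000
-----------
  111111000
Decimal: 408 | 368 = 504



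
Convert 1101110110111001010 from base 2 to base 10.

Sum of powers of 2 for each 1-bit:
2^1 + 2^3 + 2^6 + 2^7 + 2^8 + 2^10 + 2^11 + 2^13 + 2^14 + 2^15 + 2^17 + 2^18
= 2 + 8 + 64 + 128 + 256 + 1024 + 2048 + 8192 + 16384 + 32768 + 131072 + 262144
= 454090



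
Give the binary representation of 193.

Using repeated division by 2:
193 ÷ 2 = 96 remainder 1
96 ÷ 2 = 48 remainder 0
48 ÷ 2 = 24 remainder 0
24 ÷ 2 = 12 remainder 0
12 ÷ 2 = 6 remainder 0
6 ÷ 2 = 3 remainder 0
3 ÷ 2 = 1 remainder 1
1 ÷ 2 = 0 remainder 1
Reading remainders bottom to top: 11000001



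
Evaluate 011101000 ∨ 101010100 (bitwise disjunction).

OR: 1 when either bit is 1
  011101000
| 101010100
-----------
  111111100
Decimal: 232 | 340 = 508



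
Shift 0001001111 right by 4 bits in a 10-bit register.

Original: 0001001111 (decimal 79)
Shift right by 4 positions
Drop the 4 low bits; fill with zeros on the left
Result: 0000000100 (decimal 4)
Equivalent: 79 >> 4 = 79 ÷ 2^4 = 4



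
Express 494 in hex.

Using repeated division by 16 (digits 10–15 are A–F):
494 ÷ 16 = 30 remainder 14 (E)
30 ÷ 16 = 1 remainder 14 (E)
1 ÷ 16 = 0 remainder 1
Reading remainders bottom to top: 1EE



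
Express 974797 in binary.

Using repeated division by 2:
974797 ÷ 2 = 487398 remainder 1
487398 ÷ 2 = 243699 remainder 0
243699 ÷ 2 = 121849 remainder 1
121849 ÷ 2 = 60924 remainder 1
60924 ÷ 2 = 30462 remainder 0
30462 ÷ 2 = 15231 remainder 0
15231 ÷ 2 = 7615 remainder 1
7615 ÷ 2 = 3807 remainder 1
3807 ÷ 2 = 1903 remainder 1
1903 ÷ 2 = 951 remainder 1
951 ÷ 2 = 475 remainder 1
475 ÷ 2 = 237 remainder 1
237 ÷ 2 = 118 remainder 1
118 ÷ 2 = 59 remainder 0
59 ÷ 2 = 29 remainder 1
29 ÷ 2 = 14 remainder 1
14 ÷ 2 = 7 remainder 0
7 ÷ 2 = 3 remainder 1
3 ÷ 2 = 1 remainder 1
1 ÷ 2 = 0 remainder 1
Reading remainders bottom to top: 11101101111111001101



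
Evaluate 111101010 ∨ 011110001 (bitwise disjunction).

OR: 1 when either bit is 1
  111101010
| 011110001
-----------
  111111011
Decimal: 490 | 241 = 507



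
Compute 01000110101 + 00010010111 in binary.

Add column by column from the right: bit + bit + carry-in; write the sum mod 2, carry 1 when the sum is 2 or 3.
carry:  00001101110
        01000110101
+       00010010111
-------------------
       001011001100
(the carry out of the leftmost column, 0, becomes the leading bit)
Decimal check:
  01000110101 = 512 + 32 + 16 + 4 + 1 = 565
  00010010111 = 128 + 16 + 4 + 2 + 1 = 151
  565 + 151 = 716, and 001011001100 = 512 + 128 + 64 + 8 + 4 = 716 ✓



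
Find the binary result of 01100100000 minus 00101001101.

Method 1 - Direct subtraction (column by column from the right: bit − bit − borrow-in; if negative, add 2 and borrow 1 from the next column):
borrow: 01110111110
        01100100000
-       00101001101
-------------------
        00111010011

Method 2 - Add two's complement:
Two's complement of 00101001101: invert → 11010110010, add 1 → 11010110011
  01100100000
+ 11010110011
-------------
 100111010011  (end carry out of the top bit = 1)
Discarding the end carry: 00111010011
Decimal check:
  01100100000 = 512 + 256 + 32 = 800
  00101001101 = 256 + 64 + 8 + 4 + 1 = 333
  800 - 333 = 467, and 00111010011 = 256 + 128 + 64 + 16 + 2 + 1 = 467 ✓



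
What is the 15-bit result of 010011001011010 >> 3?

Original: 010011001011010 (decimal 9818)
Shift right by 3 positions
Drop the 3 low bits; fill with zeros on the left
Result: 000010011001011 (decimal 1227)
Equivalent: 9818 >> 3 = 9818 ÷ 2^3 = 1227



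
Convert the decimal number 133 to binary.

Using repeated division by 2:
133 ÷ 2 = 66 remainder 1
66 ÷ 2 = 33 remainder 0
33 ÷ 2 = 16 remainder 1
16 ÷ 2 = 8 remainder 0
8 ÷ 2 = 4 remainder 0
4 ÷ 2 = 2 remainder 0
2 ÷ 2 = 1 remainder 0
1 ÷ 2 = 0 remainder 1
Reading remainders bottom to top: 10000101



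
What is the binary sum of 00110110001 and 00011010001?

Add column by column from the right: bit + bit + carry-in; write the sum mod 2, carry 1 when the sum is 2 or 3.
carry:  01111100010
        00110110001
+       00011010001
-------------------
       001010000010
(the carry out of the leftmost column, 0, becomes the leading bit)
Decimal check:
  00110110001 = 256 + 128 + 32 + 16 + 1 = 433
  00011010001 = 128 + 64 + 16 + 1 = 209
  433 + 209 = 642, and 001010000010 = 512 + 128 + 2 = 642 ✓



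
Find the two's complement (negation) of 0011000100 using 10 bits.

Original: 0011000100
Step 1 - Invert all bits: 1100111011
Step 2 - Add 1: 1100111100
Verification: 0011000100 + 1100111100 = 10000000000; discarding the end carry (carry out of the top bit) leaves the 10-bit value 0000000000, as required for x + (-x)



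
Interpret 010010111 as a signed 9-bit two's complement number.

Binary: 010010111
Sign bit: 0 (non-negative)
Read directly as an unsigned value:
010010111 = 128 + 16 + 4 + 2 + 1 = 151
Value: 151



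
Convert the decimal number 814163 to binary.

Using repeated division by 2:
814163 ÷ 2 = 407081 remainder 1
407081 ÷ 2 = 203540 remainder 1
203540 ÷ 2 = 101770 remainder 0
101770 ÷ 2 = 50885 remainder 0
50885 ÷ 2 = 25442 remainder 1
25442 ÷ 2 = 12721 remainder 0
12721 ÷ 2 = 6360 remainder 1
6360 ÷ 2 = 3180 remainder 0
3180 ÷ 2 = 1590 remainder 0
1590 ÷ 2 = 795 remainder 0
795 ÷ 2 = 397 remainder 1
397 ÷ 2 = 198 remainder 1
198 ÷ 2 = 99 remainder 0
99 ÷ 2 = 49 remainder 1
49 ÷ 2 = 24 remainder 1
24 ÷ 2 = 12 remainder 0
12 ÷ 2 = 6 remainder 0
6 ÷ 2 = 3 remainder 0
3 ÷ 2 = 1 remainder 1
1 ÷ 2 = 0 remainder 1
Reading remainders bottom to top: 11000110110001010011



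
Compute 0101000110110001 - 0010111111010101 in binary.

Method 1 - Direct subtraction (column by column from the right: bit − bit − borrow-in; if negative, add 2 and borrow 1 from the next column):
borrow: 0101111110111000
        0101000110110001
-       0010111111010101
------------------------
        0010000111011100

Method 2 - Add two's complement:
Two's complement of 0010111111010101: invert → 1101000000101010, add 1 → 1101000000101011
  0101000110110001
+ 1101000000101011
------------------
 10010000111011100  (end carry out of the top bit = 1)
Discarding the end carry: 0010000111011100
Decimal check:
  0101000110110001 = 16384 + 4096 + 256 + 128 + 32 + 16 + 1 = 20913
  0010111111010101 = 8192 + 2048 + 1024 + 512 + 256 + 128 + 64 + 16 + 4 + 1 = 12245
  20913 - 12245 = 8668, and 0010000111011100 = 8192 + 256 + 128 + 64 + 16 + 8 + 4 = 8668 ✓



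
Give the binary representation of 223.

Using repeated division by 2:
223 ÷ 2 = 111 remainder 1
111 ÷ 2 = 55 remainder 1
55 ÷ 2 = 27 remainder 1
27 ÷ 2 = 13 remainder 1
13 ÷ 2 = 6 remainder 1
6 ÷ 2 = 3 remainder 0
3 ÷ 2 = 1 remainder 1
1 ÷ 2 = 0 remainder 1
Reading remainders bottom to top: 11011111



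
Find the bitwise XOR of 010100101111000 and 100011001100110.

XOR: 1 when bits differ
  010100101111000
^ 100011001100110
-----------------
  110111100011110
Decimal: 10616 ^ 18022 = 28446



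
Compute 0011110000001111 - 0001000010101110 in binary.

Method 1 - Direct subtraction (column by column from the right: bit − bit − borrow-in; if negative, add 2 and borrow 1 from the next column):
borrow: 0000011111000000
        0011110000001111
-       0001000010101110
------------------------
        0010101101100001

Method 2 - Add two's complement:
Two's complement of 0001000010101110: invert → 1110111101010001, add 1 → 1110111101010010
  0011110000001111
+ 1110111101010010
------------------
 10010101101100001  (end carry out of the top bit = 1)
Discarding the end carry: 0010101101100001
Decimal check:
  0011110000001111 = 8192 + 4096 + 2048 + 1024 + 8 + 4 + 2 + 1 = 15375
  0001000010101110 = 4096 + 128 + 32 + 8 + 4 + 2 = 4270
  15375 - 4270 = 11105, and 0010101101100001 = 8192 + 2048 + 512 + 256 + 64 + 32 + 1 = 11105 ✓

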